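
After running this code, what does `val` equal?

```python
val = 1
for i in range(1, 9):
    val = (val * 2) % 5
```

Let's trace through this code step by step.

Initialize: val = 1
Entering loop: for i in range(1, 9):

After execution: val = 1
1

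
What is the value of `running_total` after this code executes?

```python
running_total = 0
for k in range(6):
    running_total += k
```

Let's trace through this code step by step.

Initialize: running_total = 0
Entering loop: for k in range(6):

After execution: running_total = 15
15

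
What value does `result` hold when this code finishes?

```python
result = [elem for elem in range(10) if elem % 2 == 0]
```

Let's trace through this code step by step.

Initialize: result = [elem for elem in range(10) if elem % 2 == 0]

After execution: result = [0, 2, 4, 6, 8]
[0, 2, 4, 6, 8]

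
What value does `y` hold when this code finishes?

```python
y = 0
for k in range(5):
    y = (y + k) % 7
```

Let's trace through this code step by step.

Initialize: y = 0
Entering loop: for k in range(5):

After execution: y = 3
3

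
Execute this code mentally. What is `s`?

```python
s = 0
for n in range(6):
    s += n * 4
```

Let's trace through this code step by step.

Initialize: s = 0
Entering loop: for n in range(6):

After execution: s = 60
60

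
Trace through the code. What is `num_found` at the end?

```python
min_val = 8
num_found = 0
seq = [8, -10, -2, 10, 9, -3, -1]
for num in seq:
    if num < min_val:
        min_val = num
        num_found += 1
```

Let's trace through this code step by step.

Initialize: min_val = 8
Initialize: num_found = 0
Initialize: seq = [8, -10, -2, 10, 9, -3, -1]
Entering loop: for num in seq:

After execution: num_found = 1
1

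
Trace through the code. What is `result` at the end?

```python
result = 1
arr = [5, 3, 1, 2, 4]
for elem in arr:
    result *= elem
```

Let's trace through this code step by step.

Initialize: result = 1
Initialize: arr = [5, 3, 1, 2, 4]
Entering loop: for elem in arr:

After execution: result = 120
120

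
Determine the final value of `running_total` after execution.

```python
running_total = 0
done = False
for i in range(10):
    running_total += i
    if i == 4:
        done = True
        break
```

Let's trace through this code step by step.

Initialize: running_total = 0
Initialize: done = False
Entering loop: for i in range(10):

After execution: running_total = 10
10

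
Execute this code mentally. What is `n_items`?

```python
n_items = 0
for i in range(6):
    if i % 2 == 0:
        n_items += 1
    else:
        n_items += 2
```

Let's trace through this code step by step.

Initialize: n_items = 0
Entering loop: for i in range(6):

After execution: n_items = 9
9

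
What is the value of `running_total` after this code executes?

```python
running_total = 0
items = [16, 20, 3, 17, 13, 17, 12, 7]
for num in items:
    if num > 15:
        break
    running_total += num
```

Let's trace through this code step by step.

Initialize: running_total = 0
Initialize: items = [16, 20, 3, 17, 13, 17, 12, 7]
Entering loop: for num in items:

After execution: running_total = 0
0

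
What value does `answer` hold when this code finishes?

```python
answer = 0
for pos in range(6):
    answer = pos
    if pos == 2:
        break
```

Let's trace through this code step by step.

Initialize: answer = 0
Entering loop: for pos in range(6):

After execution: answer = 2
2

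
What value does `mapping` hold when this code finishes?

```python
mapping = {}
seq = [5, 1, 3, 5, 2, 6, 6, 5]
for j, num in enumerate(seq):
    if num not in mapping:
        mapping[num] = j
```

Let's trace through this code step by step.

Initialize: mapping = {}
Initialize: seq = [5, 1, 3, 5, 2, 6, 6, 5]
Entering loop: for j, num in enumerate(seq):

After execution: mapping = {5: 0, 1: 1, 3: 2, 2: 4, 6: 5}
{5: 0, 1: 1, 3: 2, 2: 4, 6: 5}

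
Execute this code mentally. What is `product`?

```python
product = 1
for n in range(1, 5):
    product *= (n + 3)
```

Let's trace through this code step by step.

Initialize: product = 1
Entering loop: for n in range(1, 5):

After execution: product = 840
840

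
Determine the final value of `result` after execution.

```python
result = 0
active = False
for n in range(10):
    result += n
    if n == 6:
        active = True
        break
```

Let's trace through this code step by step.

Initialize: result = 0
Initialize: active = False
Entering loop: for n in range(10):

After execution: result = 21
21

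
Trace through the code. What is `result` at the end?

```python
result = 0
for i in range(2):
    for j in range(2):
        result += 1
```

Let's trace through this code step by step.

Initialize: result = 0
Entering loop: for i in range(2):

After execution: result = 4
4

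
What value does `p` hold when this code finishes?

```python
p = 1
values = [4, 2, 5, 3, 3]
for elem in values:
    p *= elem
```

Let's trace through this code step by step.

Initialize: p = 1
Initialize: values = [4, 2, 5, 3, 3]
Entering loop: for elem in values:

After execution: p = 360
360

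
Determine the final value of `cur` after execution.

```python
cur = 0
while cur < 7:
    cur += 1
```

Let's trace through this code step by step.

Initialize: cur = 0
Entering loop: while cur < 7:

After execution: cur = 7
7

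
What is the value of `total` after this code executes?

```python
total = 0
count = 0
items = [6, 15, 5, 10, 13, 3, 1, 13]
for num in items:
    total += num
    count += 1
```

Let's trace through this code step by step.

Initialize: total = 0
Initialize: count = 0
Initialize: items = [6, 15, 5, 10, 13, 3, 1, 13]
Entering loop: for num in items:

After execution: total = 66
66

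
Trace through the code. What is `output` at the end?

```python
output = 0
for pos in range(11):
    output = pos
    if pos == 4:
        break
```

Let's trace through this code step by step.

Initialize: output = 0
Entering loop: for pos in range(11):

After execution: output = 4
4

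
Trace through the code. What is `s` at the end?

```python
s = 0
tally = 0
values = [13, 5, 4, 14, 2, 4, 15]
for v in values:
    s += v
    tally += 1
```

Let's trace through this code step by step.

Initialize: s = 0
Initialize: tally = 0
Initialize: values = [13, 5, 4, 14, 2, 4, 15]
Entering loop: for v in values:

After execution: s = 57
57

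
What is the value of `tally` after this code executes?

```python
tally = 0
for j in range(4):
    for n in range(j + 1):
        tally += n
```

Let's trace through this code step by step.

Initialize: tally = 0
Entering loop: for j in range(4):

After execution: tally = 10
10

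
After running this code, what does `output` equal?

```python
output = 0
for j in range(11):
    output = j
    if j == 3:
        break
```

Let's trace through this code step by step.

Initialize: output = 0
Entering loop: for j in range(11):

After execution: output = 3
3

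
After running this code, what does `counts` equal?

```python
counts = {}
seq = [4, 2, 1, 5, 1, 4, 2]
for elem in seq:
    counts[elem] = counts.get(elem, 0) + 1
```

Let's trace through this code step by step.

Initialize: counts = {}
Initialize: seq = [4, 2, 1, 5, 1, 4, 2]
Entering loop: for elem in seq:

After execution: counts = {4: 2, 2: 2, 1: 2, 5: 1}
{4: 2, 2: 2, 1: 2, 5: 1}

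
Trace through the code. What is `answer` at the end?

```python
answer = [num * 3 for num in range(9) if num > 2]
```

Let's trace through this code step by step.

Initialize: answer = [num * 3 for num in range(9) if num > 2]

After execution: answer = [9, 12, 15, 18, 21, 24]
[9, 12, 15, 18, 21, 24]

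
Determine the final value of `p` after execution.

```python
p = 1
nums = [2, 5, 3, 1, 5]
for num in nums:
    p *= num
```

Let's trace through this code step by step.

Initialize: p = 1
Initialize: nums = [2, 5, 3, 1, 5]
Entering loop: for num in nums:

After execution: p = 150
150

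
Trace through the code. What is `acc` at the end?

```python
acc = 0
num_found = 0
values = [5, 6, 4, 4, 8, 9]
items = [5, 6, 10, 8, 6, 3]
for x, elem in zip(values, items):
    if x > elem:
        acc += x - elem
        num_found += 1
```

Let's trace through this code step by step.

Initialize: acc = 0
Initialize: num_found = 0
Initialize: values = [5, 6, 4, 4, 8, 9]
Initialize: items = [5, 6, 10, 8, 6, 3]
Entering loop: for x, elem in zip(values, items):

After execution: acc = 8
8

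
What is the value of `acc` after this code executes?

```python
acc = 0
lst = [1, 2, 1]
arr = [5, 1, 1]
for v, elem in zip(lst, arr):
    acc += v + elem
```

Let's trace through this code step by step.

Initialize: acc = 0
Initialize: lst = [1, 2, 1]
Initialize: arr = [5, 1, 1]
Entering loop: for v, elem in zip(lst, arr):

After execution: acc = 11
11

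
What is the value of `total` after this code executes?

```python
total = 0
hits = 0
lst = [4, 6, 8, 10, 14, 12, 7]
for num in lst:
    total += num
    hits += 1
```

Let's trace through this code step by step.

Initialize: total = 0
Initialize: hits = 0
Initialize: lst = [4, 6, 8, 10, 14, 12, 7]
Entering loop: for num in lst:

After execution: total = 61
61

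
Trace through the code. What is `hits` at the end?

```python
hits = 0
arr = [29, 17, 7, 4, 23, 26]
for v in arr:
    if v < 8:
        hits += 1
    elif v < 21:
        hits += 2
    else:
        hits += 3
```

Let's trace through this code step by step.

Initialize: hits = 0
Initialize: arr = [29, 17, 7, 4, 23, 26]
Entering loop: for v in arr:

After execution: hits = 13
13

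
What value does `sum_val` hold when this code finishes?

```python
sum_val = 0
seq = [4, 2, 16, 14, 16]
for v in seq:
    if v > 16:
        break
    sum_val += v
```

Let's trace through this code step by step.

Initialize: sum_val = 0
Initialize: seq = [4, 2, 16, 14, 16]
Entering loop: for v in seq:

After execution: sum_val = 52
52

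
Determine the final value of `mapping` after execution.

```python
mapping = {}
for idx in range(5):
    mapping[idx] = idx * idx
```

Let's trace through this code step by step.

Initialize: mapping = {}
Entering loop: for idx in range(5):

After execution: mapping = {0: 0, 1: 1, 2: 4, 3: 9, 4: 16}
{0: 0, 1: 1, 2: 4, 3: 9, 4: 16}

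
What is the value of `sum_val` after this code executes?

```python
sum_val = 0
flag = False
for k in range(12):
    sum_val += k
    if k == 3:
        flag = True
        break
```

Let's trace through this code step by step.

Initialize: sum_val = 0
Initialize: flag = False
Entering loop: for k in range(12):

After execution: sum_val = 6
6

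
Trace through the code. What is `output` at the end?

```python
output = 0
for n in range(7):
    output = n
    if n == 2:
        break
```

Let's trace through this code step by step.

Initialize: output = 0
Entering loop: for n in range(7):

After execution: output = 2
2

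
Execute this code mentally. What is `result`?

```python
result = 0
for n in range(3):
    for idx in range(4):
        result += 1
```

Let's trace through this code step by step.

Initialize: result = 0
Entering loop: for n in range(3):

After execution: result = 12
12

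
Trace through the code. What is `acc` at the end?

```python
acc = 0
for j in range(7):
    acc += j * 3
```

Let's trace through this code step by step.

Initialize: acc = 0
Entering loop: for j in range(7):

After execution: acc = 63
63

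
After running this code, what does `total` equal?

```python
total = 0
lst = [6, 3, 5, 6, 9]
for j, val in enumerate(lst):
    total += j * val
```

Let's trace through this code step by step.

Initialize: total = 0
Initialize: lst = [6, 3, 5, 6, 9]
Entering loop: for j, val in enumerate(lst):

After execution: total = 67
67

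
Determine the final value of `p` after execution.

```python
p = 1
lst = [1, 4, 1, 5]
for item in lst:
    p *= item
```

Let's trace through this code step by step.

Initialize: p = 1
Initialize: lst = [1, 4, 1, 5]
Entering loop: for item in lst:

After execution: p = 20
20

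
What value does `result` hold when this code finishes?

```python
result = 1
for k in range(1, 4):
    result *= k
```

Let's trace through this code step by step.

Initialize: result = 1
Entering loop: for k in range(1, 4):

After execution: result = 6
6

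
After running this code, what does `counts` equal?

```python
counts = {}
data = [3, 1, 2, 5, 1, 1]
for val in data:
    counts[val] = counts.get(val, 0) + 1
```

Let's trace through this code step by step.

Initialize: counts = {}
Initialize: data = [3, 1, 2, 5, 1, 1]
Entering loop: for val in data:

After execution: counts = {3: 1, 1: 3, 2: 1, 5: 1}
{3: 1, 1: 3, 2: 1, 5: 1}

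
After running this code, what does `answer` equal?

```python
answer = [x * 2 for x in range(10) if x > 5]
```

Let's trace through this code step by step.

Initialize: answer = [x * 2 for x in range(10) if x > 5]

After execution: answer = [12, 14, 16, 18]
[12, 14, 16, 18]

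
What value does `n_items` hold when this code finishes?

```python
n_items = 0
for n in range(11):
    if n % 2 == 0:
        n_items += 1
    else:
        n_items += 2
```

Let's trace through this code step by step.

Initialize: n_items = 0
Entering loop: for n in range(11):

After execution: n_items = 16
16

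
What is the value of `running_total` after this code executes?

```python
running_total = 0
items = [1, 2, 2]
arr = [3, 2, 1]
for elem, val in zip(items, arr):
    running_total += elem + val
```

Let's trace through this code step by step.

Initialize: running_total = 0
Initialize: items = [1, 2, 2]
Initialize: arr = [3, 2, 1]
Entering loop: for elem, val in zip(items, arr):

After execution: running_total = 11
11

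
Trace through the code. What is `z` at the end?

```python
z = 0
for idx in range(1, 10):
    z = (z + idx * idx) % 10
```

Let's trace through this code step by step.

Initialize: z = 0
Entering loop: for idx in range(1, 10):

After execution: z = 5
5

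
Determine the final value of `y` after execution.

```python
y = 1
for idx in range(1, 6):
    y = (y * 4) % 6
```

Let's trace through this code step by step.

Initialize: y = 1
Entering loop: for idx in range(1, 6):

After execution: y = 4
4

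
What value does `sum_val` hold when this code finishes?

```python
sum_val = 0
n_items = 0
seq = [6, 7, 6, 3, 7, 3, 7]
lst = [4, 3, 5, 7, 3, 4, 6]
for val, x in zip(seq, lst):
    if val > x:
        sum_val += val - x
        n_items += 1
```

Let's trace through this code step by step.

Initialize: sum_val = 0
Initialize: n_items = 0
Initialize: seq = [6, 7, 6, 3, 7, 3, 7]
Initialize: lst = [4, 3, 5, 7, 3, 4, 6]
Entering loop: for val, x in zip(seq, lst):

After execution: sum_val = 12
12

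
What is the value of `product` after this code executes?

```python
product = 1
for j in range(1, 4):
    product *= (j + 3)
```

Let's trace through this code step by step.

Initialize: product = 1
Entering loop: for j in range(1, 4):

After execution: product = 120
120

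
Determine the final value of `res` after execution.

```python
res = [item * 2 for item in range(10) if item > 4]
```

Let's trace through this code step by step.

Initialize: res = [item * 2 for item in range(10) if item > 4]

After execution: res = [10, 12, 14, 16, 18]
[10, 12, 14, 16, 18]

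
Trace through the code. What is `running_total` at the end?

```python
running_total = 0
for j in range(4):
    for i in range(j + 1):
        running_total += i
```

Let's trace through this code step by step.

Initialize: running_total = 0
Entering loop: for j in range(4):

After execution: running_total = 10
10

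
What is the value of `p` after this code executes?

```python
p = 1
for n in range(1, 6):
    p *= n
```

Let's trace through this code step by step.

Initialize: p = 1
Entering loop: for n in range(1, 6):

After execution: p = 120
120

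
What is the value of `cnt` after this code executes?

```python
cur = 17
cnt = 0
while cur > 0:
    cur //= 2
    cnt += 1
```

Let's trace through this code step by step.

Initialize: cur = 17
Initialize: cnt = 0
Entering loop: while cur > 0:

After execution: cnt = 5
5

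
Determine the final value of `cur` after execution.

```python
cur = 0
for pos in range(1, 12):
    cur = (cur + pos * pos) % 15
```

Let's trace through this code step by step.

Initialize: cur = 0
Entering loop: for pos in range(1, 12):

After execution: cur = 11
11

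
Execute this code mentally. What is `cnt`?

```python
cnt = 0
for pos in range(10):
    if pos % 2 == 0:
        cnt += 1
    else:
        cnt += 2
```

Let's trace through this code step by step.

Initialize: cnt = 0
Entering loop: for pos in range(10):

After execution: cnt = 15
15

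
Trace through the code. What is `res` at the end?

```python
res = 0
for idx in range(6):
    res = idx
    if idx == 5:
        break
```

Let's trace through this code step by step.

Initialize: res = 0
Entering loop: for idx in range(6):

After execution: res = 5
5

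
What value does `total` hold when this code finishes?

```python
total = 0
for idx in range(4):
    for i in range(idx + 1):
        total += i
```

Let's trace through this code step by step.

Initialize: total = 0
Entering loop: for idx in range(4):

After execution: total = 10
10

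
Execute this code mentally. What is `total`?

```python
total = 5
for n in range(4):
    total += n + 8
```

Let's trace through this code step by step.

Initialize: total = 5
Entering loop: for n in range(4):

After execution: total = 43
43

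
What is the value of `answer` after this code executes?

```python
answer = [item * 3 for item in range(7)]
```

Let's trace through this code step by step.

Initialize: answer = [item * 3 for item in range(7)]

After execution: answer = [0, 3, 6, 9, 12, 15, 18]
[0, 3, 6, 9, 12, 15, 18]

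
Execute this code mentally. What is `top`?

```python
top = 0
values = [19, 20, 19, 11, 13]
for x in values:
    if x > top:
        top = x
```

Let's trace through this code step by step.

Initialize: top = 0
Initialize: values = [19, 20, 19, 11, 13]
Entering loop: for x in values:

After execution: top = 20
20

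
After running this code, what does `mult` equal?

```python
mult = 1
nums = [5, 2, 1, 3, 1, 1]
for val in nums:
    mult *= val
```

Let's trace through this code step by step.

Initialize: mult = 1
Initialize: nums = [5, 2, 1, 3, 1, 1]
Entering loop: for val in nums:

After execution: mult = 30
30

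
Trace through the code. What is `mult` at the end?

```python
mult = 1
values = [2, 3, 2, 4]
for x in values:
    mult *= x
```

Let's trace through this code step by step.

Initialize: mult = 1
Initialize: values = [2, 3, 2, 4]
Entering loop: for x in values:

After execution: mult = 48
48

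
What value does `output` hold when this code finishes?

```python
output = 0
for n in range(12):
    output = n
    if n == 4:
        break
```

Let's trace through this code step by step.

Initialize: output = 0
Entering loop: for n in range(12):

After execution: output = 4
4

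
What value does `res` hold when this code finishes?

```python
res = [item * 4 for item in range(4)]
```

Let's trace through this code step by step.

Initialize: res = [item * 4 for item in range(4)]

After execution: res = [0, 4, 8, 12]
[0, 4, 8, 12]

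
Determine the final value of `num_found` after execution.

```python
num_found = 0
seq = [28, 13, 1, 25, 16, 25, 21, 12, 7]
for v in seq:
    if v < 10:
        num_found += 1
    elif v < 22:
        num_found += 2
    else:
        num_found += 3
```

Let's trace through this code step by step.

Initialize: num_found = 0
Initialize: seq = [28, 13, 1, 25, 16, 25, 21, 12, 7]
Entering loop: for v in seq:

After execution: num_found = 19
19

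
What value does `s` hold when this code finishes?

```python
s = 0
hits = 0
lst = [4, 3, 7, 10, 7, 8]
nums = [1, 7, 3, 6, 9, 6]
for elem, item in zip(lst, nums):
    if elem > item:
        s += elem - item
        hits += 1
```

Let's trace through this code step by step.

Initialize: s = 0
Initialize: hits = 0
Initialize: lst = [4, 3, 7, 10, 7, 8]
Initialize: nums = [1, 7, 3, 6, 9, 6]
Entering loop: for elem, item in zip(lst, nums):

After execution: s = 13
13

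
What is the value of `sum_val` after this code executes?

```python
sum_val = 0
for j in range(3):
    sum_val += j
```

Let's trace through this code step by step.

Initialize: sum_val = 0
Entering loop: for j in range(3):

After execution: sum_val = 3
3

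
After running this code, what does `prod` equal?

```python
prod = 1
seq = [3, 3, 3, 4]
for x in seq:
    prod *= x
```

Let's trace through this code step by step.

Initialize: prod = 1
Initialize: seq = [3, 3, 3, 4]
Entering loop: for x in seq:

After execution: prod = 108
108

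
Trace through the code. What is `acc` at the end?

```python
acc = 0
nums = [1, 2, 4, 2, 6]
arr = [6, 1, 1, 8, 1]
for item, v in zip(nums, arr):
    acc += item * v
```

Let's trace through this code step by step.

Initialize: acc = 0
Initialize: nums = [1, 2, 4, 2, 6]
Initialize: arr = [6, 1, 1, 8, 1]
Entering loop: for item, v in zip(nums, arr):

After execution: acc = 34
34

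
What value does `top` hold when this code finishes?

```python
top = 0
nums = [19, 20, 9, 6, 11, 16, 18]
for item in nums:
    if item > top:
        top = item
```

Let's trace through this code step by step.

Initialize: top = 0
Initialize: nums = [19, 20, 9, 6, 11, 16, 18]
Entering loop: for item in nums:

After execution: top = 20
20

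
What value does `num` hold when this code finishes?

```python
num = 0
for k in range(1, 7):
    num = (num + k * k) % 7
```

Let's trace through this code step by step.

Initialize: num = 0
Entering loop: for k in range(1, 7):

After execution: num = 0
0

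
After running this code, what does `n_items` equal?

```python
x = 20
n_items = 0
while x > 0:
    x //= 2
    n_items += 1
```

Let's trace through this code step by step.

Initialize: x = 20
Initialize: n_items = 0
Entering loop: while x > 0:

After execution: n_items = 5
5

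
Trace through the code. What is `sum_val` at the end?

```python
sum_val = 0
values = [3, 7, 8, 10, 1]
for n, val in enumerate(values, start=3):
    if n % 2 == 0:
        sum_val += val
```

Let's trace through this code step by step.

Initialize: sum_val = 0
Initialize: values = [3, 7, 8, 10, 1]
Entering loop: for n, val in enumerate(values, start=3):

After execution: sum_val = 17
17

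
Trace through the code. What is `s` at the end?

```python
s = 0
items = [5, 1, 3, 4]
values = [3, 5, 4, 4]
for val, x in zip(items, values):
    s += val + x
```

Let's trace through this code step by step.

Initialize: s = 0
Initialize: items = [5, 1, 3, 4]
Initialize: values = [3, 5, 4, 4]
Entering loop: for val, x in zip(items, values):

After execution: s = 29
29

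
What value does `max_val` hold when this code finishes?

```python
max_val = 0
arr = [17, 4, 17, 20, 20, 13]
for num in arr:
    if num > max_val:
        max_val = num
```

Let's trace through this code step by step.

Initialize: max_val = 0
Initialize: arr = [17, 4, 17, 20, 20, 13]
Entering loop: for num in arr:

After execution: max_val = 20
20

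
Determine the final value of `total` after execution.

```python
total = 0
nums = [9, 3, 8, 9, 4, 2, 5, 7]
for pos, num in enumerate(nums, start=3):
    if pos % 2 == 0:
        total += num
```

Let's trace through this code step by step.

Initialize: total = 0
Initialize: nums = [9, 3, 8, 9, 4, 2, 5, 7]
Entering loop: for pos, num in enumerate(nums, start=3):

After execution: total = 21
21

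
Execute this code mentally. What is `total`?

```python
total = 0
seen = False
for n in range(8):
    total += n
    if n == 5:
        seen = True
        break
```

Let's trace through this code step by step.

Initialize: total = 0
Initialize: seen = False
Entering loop: for n in range(8):

After execution: total = 15
15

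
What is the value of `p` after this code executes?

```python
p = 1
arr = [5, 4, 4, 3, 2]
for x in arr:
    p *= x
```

Let's trace through this code step by step.

Initialize: p = 1
Initialize: arr = [5, 4, 4, 3, 2]
Entering loop: for x in arr:

After execution: p = 480
480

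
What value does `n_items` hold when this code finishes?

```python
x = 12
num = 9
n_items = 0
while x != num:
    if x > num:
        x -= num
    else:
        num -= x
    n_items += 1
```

Let's trace through this code step by step.

Initialize: x = 12
Initialize: num = 9
Initialize: n_items = 0
Entering loop: while x != num:

After execution: n_items = 3
3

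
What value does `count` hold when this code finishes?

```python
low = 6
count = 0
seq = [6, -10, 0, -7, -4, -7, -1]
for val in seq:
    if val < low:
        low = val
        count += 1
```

Let's trace through this code step by step.

Initialize: low = 6
Initialize: count = 0
Initialize: seq = [6, -10, 0, -7, -4, -7, -1]
Entering loop: for val in seq:

After execution: count = 1
1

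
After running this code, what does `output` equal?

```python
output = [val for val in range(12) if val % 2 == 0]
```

Let's trace through this code step by step.

Initialize: output = [val for val in range(12) if val % 2 == 0]

After execution: output = [0, 2, 4, 6, 8, 10]
[0, 2, 4, 6, 8, 10]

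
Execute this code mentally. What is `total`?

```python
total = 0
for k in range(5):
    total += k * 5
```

Let's trace through this code step by step.

Initialize: total = 0
Entering loop: for k in range(5):

After execution: total = 50
50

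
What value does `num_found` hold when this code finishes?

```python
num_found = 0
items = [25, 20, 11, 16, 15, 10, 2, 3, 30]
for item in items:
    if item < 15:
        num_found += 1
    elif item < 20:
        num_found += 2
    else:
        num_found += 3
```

Let's trace through this code step by step.

Initialize: num_found = 0
Initialize: items = [25, 20, 11, 16, 15, 10, 2, 3, 30]
Entering loop: for item in items:

After execution: num_found = 17
17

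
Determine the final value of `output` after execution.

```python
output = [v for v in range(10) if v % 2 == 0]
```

Let's trace through this code step by step.

Initialize: output = [v for v in range(10) if v % 2 == 0]

After execution: output = [0, 2, 4, 6, 8]
[0, 2, 4, 6, 8]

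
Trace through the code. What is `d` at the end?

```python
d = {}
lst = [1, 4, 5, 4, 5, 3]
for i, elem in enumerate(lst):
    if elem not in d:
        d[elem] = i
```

Let's trace through this code step by step.

Initialize: d = {}
Initialize: lst = [1, 4, 5, 4, 5, 3]
Entering loop: for i, elem in enumerate(lst):

After execution: d = {1: 0, 4: 1, 5: 2, 3: 5}
{1: 0, 4: 1, 5: 2, 3: 5}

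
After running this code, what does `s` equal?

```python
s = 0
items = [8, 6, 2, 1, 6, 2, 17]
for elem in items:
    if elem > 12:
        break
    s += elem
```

Let's trace through this code step by step.

Initialize: s = 0
Initialize: items = [8, 6, 2, 1, 6, 2, 17]
Entering loop: for elem in items:

After execution: s = 25
25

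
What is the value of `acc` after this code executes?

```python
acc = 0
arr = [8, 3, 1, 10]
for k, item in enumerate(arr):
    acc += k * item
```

Let's trace through this code step by step.

Initialize: acc = 0
Initialize: arr = [8, 3, 1, 10]
Entering loop: for k, item in enumerate(arr):

After execution: acc = 35
35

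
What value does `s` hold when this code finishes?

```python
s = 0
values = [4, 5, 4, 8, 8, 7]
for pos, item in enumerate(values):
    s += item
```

Let's trace through this code step by step.

Initialize: s = 0
Initialize: values = [4, 5, 4, 8, 8, 7]
Entering loop: for pos, item in enumerate(values):

After execution: s = 36
36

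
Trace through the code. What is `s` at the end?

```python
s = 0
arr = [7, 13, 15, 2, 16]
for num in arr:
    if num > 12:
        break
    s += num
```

Let's trace through this code step by step.

Initialize: s = 0
Initialize: arr = [7, 13, 15, 2, 16]
Entering loop: for num in arr:

After execution: s = 7
7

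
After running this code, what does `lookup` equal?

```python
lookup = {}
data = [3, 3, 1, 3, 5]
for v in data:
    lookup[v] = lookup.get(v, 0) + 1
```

Let's trace through this code step by step.

Initialize: lookup = {}
Initialize: data = [3, 3, 1, 3, 5]
Entering loop: for v in data:

After execution: lookup = {3: 3, 1: 1, 5: 1}
{3: 3, 1: 1, 5: 1}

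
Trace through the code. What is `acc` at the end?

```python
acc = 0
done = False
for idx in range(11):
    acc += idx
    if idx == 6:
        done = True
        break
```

Let's trace through this code step by step.

Initialize: acc = 0
Initialize: done = False
Entering loop: for idx in range(11):

After execution: acc = 21
21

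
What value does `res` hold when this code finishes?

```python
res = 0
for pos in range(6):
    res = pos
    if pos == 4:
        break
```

Let's trace through this code step by step.

Initialize: res = 0
Entering loop: for pos in range(6):

After execution: res = 4
4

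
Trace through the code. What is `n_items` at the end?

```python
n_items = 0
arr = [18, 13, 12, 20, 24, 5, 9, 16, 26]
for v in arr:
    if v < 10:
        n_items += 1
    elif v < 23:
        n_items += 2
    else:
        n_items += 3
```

Let's trace through this code step by step.

Initialize: n_items = 0
Initialize: arr = [18, 13, 12, 20, 24, 5, 9, 16, 26]
Entering loop: for v in arr:

After execution: n_items = 18
18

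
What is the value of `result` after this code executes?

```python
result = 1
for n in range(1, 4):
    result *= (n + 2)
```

Let's trace through this code step by step.

Initialize: result = 1
Entering loop: for n in range(1, 4):

After execution: result = 60
60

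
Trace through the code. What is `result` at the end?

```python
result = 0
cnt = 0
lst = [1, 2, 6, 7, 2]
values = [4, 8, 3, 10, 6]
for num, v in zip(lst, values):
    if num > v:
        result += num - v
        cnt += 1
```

Let's trace through this code step by step.

Initialize: result = 0
Initialize: cnt = 0
Initialize: lst = [1, 2, 6, 7, 2]
Initialize: values = [4, 8, 3, 10, 6]
Entering loop: for num, v in zip(lst, values):

After execution: result = 3
3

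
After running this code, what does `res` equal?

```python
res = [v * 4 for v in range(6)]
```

Let's trace through this code step by step.

Initialize: res = [v * 4 for v in range(6)]

After execution: res = [0, 4, 8, 12, 16, 20]
[0, 4, 8, 12, 16, 20]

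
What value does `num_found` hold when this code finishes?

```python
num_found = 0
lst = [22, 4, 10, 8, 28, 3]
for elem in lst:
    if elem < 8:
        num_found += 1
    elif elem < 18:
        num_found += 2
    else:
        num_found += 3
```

Let's trace through this code step by step.

Initialize: num_found = 0
Initialize: lst = [22, 4, 10, 8, 28, 3]
Entering loop: for elem in lst:

After execution: num_found = 12
12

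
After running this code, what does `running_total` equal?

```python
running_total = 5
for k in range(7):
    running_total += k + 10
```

Let's trace through this code step by step.

Initialize: running_total = 5
Entering loop: for k in range(7):

After execution: running_total = 96
96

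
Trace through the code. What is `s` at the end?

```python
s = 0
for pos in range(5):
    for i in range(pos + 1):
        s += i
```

Let's trace through this code step by step.

Initialize: s = 0
Entering loop: for pos in range(5):

After execution: s = 20
20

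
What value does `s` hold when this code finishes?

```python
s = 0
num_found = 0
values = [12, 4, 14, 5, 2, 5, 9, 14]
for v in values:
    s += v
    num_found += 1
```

Let's trace through this code step by step.

Initialize: s = 0
Initialize: num_found = 0
Initialize: values = [12, 4, 14, 5, 2, 5, 9, 14]
Entering loop: for v in values:

After execution: s = 65
65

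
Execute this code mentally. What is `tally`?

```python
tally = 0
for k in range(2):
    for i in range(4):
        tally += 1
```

Let's trace through this code step by step.

Initialize: tally = 0
Entering loop: for k in range(2):

After execution: tally = 8
8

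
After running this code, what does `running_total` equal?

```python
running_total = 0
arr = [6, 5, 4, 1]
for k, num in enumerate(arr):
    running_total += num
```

Let's trace through this code step by step.

Initialize: running_total = 0
Initialize: arr = [6, 5, 4, 1]
Entering loop: for k, num in enumerate(arr):

After execution: running_total = 16
16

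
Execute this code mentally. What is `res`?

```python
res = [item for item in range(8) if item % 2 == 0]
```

Let's trace through this code step by step.

Initialize: res = [item for item in range(8) if item % 2 == 0]

After execution: res = [0, 2, 4, 6]
[0, 2, 4, 6]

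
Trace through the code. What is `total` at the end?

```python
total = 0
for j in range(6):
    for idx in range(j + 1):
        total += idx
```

Let's trace through this code step by step.

Initialize: total = 0
Entering loop: for j in range(6):

After execution: total = 35
35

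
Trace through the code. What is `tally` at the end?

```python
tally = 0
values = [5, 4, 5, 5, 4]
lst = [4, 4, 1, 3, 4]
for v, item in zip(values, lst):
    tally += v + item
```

Let's trace through this code step by step.

Initialize: tally = 0
Initialize: values = [5, 4, 5, 5, 4]
Initialize: lst = [4, 4, 1, 3, 4]
Entering loop: for v, item in zip(values, lst):

After execution: tally = 39
39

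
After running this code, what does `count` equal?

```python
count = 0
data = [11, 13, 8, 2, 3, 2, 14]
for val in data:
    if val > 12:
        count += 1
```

Let's trace through this code step by step.

Initialize: count = 0
Initialize: data = [11, 13, 8, 2, 3, 2, 14]
Entering loop: for val in data:

After execution: count = 2
2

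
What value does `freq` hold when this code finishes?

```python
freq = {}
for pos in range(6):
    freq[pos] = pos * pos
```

Let's trace through this code step by step.

Initialize: freq = {}
Entering loop: for pos in range(6):

After execution: freq = {0: 0, 1: 1, 2: 4, 3: 9, 4: 16, 5: 25}
{0: 0, 1: 1, 2: 4, 3: 9, 4: 16, 5: 25}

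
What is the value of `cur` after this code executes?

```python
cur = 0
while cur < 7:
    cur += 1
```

Let's trace through this code step by step.

Initialize: cur = 0
Entering loop: while cur < 7:

After execution: cur = 7
7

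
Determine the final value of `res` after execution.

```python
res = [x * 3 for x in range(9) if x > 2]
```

Let's trace through this code step by step.

Initialize: res = [x * 3 for x in range(9) if x > 2]

After execution: res = [9, 12, 15, 18, 21, 24]
[9, 12, 15, 18, 21, 24]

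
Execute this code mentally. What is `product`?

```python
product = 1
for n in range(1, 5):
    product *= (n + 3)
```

Let's trace through this code step by step.

Initialize: product = 1
Entering loop: for n in range(1, 5):

After execution: product = 840
840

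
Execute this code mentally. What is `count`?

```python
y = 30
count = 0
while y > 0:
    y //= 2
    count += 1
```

Let's trace through this code step by step.

Initialize: y = 30
Initialize: count = 0
Entering loop: while y > 0:

After execution: count = 5
5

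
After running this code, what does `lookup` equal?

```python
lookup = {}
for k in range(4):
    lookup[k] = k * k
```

Let's trace through this code step by step.

Initialize: lookup = {}
Entering loop: for k in range(4):

After execution: lookup = {0: 0, 1: 1, 2: 4, 3: 9}
{0: 0, 1: 1, 2: 4, 3: 9}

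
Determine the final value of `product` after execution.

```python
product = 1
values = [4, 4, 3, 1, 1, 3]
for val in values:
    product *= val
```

Let's trace through this code step by step.

Initialize: product = 1
Initialize: values = [4, 4, 3, 1, 1, 3]
Entering loop: for val in values:

After execution: product = 144
144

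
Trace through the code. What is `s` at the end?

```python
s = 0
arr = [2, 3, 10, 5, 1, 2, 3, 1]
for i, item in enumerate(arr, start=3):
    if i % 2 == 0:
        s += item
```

Let's trace through this code step by step.

Initialize: s = 0
Initialize: arr = [2, 3, 10, 5, 1, 2, 3, 1]
Entering loop: for i, item in enumerate(arr, start=3):

After execution: s = 11
11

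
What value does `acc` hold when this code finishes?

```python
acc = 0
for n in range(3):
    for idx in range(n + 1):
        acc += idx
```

Let's trace through this code step by step.

Initialize: acc = 0
Entering loop: for n in range(3):

After execution: acc = 4
4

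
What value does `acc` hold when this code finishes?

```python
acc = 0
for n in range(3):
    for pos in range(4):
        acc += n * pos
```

Let's trace through this code step by step.

Initialize: acc = 0
Entering loop: for n in range(3):

After execution: acc = 18
18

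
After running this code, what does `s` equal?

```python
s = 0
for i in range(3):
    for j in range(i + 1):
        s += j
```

Let's trace through this code step by step.

Initialize: s = 0
Entering loop: for i in range(3):

After execution: s = 4
4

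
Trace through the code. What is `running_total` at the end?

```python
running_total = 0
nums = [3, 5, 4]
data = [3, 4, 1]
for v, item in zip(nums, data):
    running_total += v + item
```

Let's trace through this code step by step.

Initialize: running_total = 0
Initialize: nums = [3, 5, 4]
Initialize: data = [3, 4, 1]
Entering loop: for v, item in zip(nums, data):

After execution: running_total = 20
20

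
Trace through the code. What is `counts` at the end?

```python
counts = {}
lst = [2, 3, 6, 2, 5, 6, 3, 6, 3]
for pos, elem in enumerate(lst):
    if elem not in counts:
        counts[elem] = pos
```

Let's trace through this code step by step.

Initialize: counts = {}
Initialize: lst = [2, 3, 6, 2, 5, 6, 3, 6, 3]
Entering loop: for pos, elem in enumerate(lst):

After execution: counts = {2: 0, 3: 1, 6: 2, 5: 4}
{2: 0, 3: 1, 6: 2, 5: 4}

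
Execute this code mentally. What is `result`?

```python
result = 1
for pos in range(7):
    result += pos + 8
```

Let's trace through this code step by step.

Initialize: result = 1
Entering loop: for pos in range(7):

After execution: result = 78
78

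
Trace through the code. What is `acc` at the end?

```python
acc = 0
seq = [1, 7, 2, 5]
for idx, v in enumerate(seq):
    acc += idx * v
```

Let's trace through this code step by step.

Initialize: acc = 0
Initialize: seq = [1, 7, 2, 5]
Entering loop: for idx, v in enumerate(seq):

After execution: acc = 26
26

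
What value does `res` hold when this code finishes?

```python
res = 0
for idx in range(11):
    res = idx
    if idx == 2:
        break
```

Let's trace through this code step by step.

Initialize: res = 0
Entering loop: for idx in range(11):

After execution: res = 2
2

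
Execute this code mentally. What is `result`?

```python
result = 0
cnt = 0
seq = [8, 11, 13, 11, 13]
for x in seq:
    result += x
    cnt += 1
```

Let's trace through this code step by step.

Initialize: result = 0
Initialize: cnt = 0
Initialize: seq = [8, 11, 13, 11, 13]
Entering loop: for x in seq:

After execution: result = 56
56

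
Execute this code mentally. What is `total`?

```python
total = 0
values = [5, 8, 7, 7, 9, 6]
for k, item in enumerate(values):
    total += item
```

Let's trace through this code step by step.

Initialize: total = 0
Initialize: values = [5, 8, 7, 7, 9, 6]
Entering loop: for k, item in enumerate(values):

After execution: total = 42
42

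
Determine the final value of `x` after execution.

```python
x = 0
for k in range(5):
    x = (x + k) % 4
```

Let's trace through this code step by step.

Initialize: x = 0
Entering loop: for k in range(5):

After execution: x = 2
2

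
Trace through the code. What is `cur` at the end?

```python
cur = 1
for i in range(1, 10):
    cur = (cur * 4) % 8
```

Let's trace through this code step by step.

Initialize: cur = 1
Entering loop: for i in range(1, 10):

After execution: cur = 0
0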